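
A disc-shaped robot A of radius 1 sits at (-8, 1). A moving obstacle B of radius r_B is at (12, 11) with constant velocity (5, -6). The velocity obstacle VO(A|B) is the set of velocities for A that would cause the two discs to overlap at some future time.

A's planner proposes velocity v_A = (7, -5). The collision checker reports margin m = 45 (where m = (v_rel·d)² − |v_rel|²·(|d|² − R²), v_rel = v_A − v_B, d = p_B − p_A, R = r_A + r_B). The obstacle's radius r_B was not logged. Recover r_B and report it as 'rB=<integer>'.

m = 45
d = (20, 10);  v_rel = (2, 1),  |v_rel|² = 5
v_rel×d = (2)·(10) − (1)·(20) = 0
since m = R²·5 − 0²:  R² = (0 + 45) / 5 = 9
R = √9 = 3  ⇒  r_B = 3 − 1 = 2

rB=2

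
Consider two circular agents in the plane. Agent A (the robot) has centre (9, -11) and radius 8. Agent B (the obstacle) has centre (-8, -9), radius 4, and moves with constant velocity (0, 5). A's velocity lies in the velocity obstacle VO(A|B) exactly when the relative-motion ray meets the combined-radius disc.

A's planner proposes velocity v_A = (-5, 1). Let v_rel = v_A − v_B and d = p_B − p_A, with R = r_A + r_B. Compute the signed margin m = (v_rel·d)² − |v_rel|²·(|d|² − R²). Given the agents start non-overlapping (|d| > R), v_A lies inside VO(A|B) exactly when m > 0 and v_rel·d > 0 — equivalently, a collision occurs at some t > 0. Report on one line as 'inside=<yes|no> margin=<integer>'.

d = (-17, 2),  |d|² = 293;  R = 8+4 = 12,  c = 293−12² = 149
v_rel = (-5, -4),  |v_rel|² = 41;  v_rel·d = (-5)·(-17) + (-4)·(2) = 77
41·t² − 154·t + 149 = 0  ⇒  m = 77² − 41·149 = -180
m = -180 < 0,  v_rel·d = 77 > 0  ⇒  outside

inside=no margin=-180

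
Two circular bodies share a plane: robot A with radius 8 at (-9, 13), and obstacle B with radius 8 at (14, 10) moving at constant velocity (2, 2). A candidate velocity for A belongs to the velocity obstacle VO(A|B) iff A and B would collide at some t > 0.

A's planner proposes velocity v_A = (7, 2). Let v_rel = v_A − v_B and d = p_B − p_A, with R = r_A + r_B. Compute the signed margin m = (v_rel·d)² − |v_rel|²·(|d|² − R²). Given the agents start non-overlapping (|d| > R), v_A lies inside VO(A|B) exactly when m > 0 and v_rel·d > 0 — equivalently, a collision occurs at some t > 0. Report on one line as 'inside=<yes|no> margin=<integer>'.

d = (23, -3),  |d|² = 538;  R = 8+8 = 16,  c = 538−16² = 282
v_rel = (5, 0),  |v_rel|² = 25;  v_rel·d = (5)·(23) + (0)·(-3) = 115
25·t² − 230·t + 282 = 0  ⇒  m = 115² − 25·282 = 6175
m = 6175 > 0,  v_rel·d = 115 > 0  ⇒  inside

inside=yes margin=6175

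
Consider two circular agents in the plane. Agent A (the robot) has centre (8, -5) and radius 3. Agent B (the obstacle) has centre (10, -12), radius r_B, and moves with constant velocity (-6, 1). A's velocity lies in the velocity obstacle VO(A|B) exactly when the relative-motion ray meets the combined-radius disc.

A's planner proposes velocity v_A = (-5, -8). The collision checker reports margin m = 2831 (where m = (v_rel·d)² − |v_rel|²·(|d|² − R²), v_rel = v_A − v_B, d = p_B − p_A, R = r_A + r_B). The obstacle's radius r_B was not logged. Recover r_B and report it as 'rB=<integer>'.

m = 2831
d = (2, -7);  v_rel = (1, -9),  |v_rel|² = 82
v_rel×d = (1)·(-7) − (-9)·(2) = 11
since m = R²·82 − 11²:  R² = (121 + 2831) / 82 = 36
R = √36 = 6  ⇒  r_B = 6 − 3 = 3

rB=3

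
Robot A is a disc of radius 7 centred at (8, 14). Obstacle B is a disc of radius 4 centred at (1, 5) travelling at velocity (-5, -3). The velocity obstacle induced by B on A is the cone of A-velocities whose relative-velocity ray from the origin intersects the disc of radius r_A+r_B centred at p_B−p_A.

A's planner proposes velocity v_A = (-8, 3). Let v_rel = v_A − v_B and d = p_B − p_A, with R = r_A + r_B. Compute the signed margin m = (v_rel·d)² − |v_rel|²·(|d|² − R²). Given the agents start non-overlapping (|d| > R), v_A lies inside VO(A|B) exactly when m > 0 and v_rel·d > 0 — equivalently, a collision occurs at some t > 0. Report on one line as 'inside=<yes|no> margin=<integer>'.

d = (-7, -9),  |d|² = 130;  R = 7+4 = 11,  c = 130−11² = 9
v_rel = (-3, 6),  |v_rel|² = 45;  v_rel·d = (-3)·(-7) + (6)·(-9) = -33
45·t² + 66·t + 9 = 0  ⇒  m = (-33)² − 45·9 = 684
m = 684 > 0,  v_rel·d = -33 < 0  ⇒  outside

inside=no margin=684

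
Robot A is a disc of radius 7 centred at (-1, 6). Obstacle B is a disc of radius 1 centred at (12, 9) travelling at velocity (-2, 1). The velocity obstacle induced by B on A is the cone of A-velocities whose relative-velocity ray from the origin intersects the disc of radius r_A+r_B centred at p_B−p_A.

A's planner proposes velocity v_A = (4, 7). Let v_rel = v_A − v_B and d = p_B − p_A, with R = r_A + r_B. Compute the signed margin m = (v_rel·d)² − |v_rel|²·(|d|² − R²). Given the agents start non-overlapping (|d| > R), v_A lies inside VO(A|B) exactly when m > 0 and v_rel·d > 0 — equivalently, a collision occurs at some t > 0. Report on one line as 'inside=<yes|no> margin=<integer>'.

d = (13, 3),  |d|² = 178;  R = 7+1 = 8,  c = 178−8² = 114
v_rel = (6, 6),  |v_rel|² = 72;  v_rel·d = (6)·(13) + (6)·(3) = 96
72·t² − 192·t + 114 = 0  ⇒  m = 96² − 72·114 = 1008
m = 1008 > 0,  v_rel·d = 96 > 0  ⇒  inside

inside=yes margin=1008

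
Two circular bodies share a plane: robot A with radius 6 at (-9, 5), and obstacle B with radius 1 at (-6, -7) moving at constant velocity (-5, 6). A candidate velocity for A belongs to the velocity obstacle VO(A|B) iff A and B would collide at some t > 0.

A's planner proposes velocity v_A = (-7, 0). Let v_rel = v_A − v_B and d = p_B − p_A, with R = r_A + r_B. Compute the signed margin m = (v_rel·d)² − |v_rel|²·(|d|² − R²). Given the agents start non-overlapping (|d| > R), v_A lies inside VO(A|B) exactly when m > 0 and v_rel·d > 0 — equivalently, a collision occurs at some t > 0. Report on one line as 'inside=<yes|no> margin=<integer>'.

d = (3, -12),  |d|² = 153;  R = 6+1 = 7,  c = 153−7² = 104
v_rel = (-2, -6),  |v_rel|² = 40;  v_rel·d = (-2)·(3) + (-6)·(-12) = 66
40·t² − 132·t + 104 = 0  ⇒  m = 66² − 40·104 = 196
m = 196 > 0,  v_rel·d = 66 > 0  ⇒  inside

inside=yes margin=196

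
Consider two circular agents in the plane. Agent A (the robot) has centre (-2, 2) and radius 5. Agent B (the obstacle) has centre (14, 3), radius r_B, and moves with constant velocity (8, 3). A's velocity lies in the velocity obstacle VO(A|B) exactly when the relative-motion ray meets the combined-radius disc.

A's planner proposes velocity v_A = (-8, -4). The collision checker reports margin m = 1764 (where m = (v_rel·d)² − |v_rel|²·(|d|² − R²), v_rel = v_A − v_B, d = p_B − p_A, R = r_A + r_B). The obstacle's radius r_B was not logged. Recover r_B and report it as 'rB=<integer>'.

m = 1764
d = (16, 1);  v_rel = (-16, -7),  |v_rel|² = 305
v_rel×d = (-16)·(1) − (-7)·(16) = 96
since m = R²·305 − 96²:  R² = (9216 + 1764) / 305 = 36
R = √36 = 6  ⇒  r_B = 6 − 5 = 1

rB=1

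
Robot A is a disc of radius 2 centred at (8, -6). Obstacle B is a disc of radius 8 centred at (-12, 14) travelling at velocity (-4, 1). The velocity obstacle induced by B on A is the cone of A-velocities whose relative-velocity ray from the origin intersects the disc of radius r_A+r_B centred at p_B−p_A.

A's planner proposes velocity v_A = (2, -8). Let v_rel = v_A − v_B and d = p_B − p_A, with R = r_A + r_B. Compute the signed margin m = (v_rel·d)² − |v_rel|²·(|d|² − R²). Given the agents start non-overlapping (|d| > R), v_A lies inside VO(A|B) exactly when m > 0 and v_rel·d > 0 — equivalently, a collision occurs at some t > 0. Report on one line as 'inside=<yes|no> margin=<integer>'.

d = (-20, 20),  |d|² = 800;  R = 2+8 = 10,  c = 800−10² = 700
v_rel = (6, -9),  |v_rel|² = 117;  v_rel·d = (6)·(-20) + (-9)·(20) = -300
117·t² + 600·t + 700 = 0  ⇒  m = (-300)² − 117·700 = 8100
m = 8100 > 0,  v_rel·d = -300 < 0  ⇒  outside

inside=no margin=8100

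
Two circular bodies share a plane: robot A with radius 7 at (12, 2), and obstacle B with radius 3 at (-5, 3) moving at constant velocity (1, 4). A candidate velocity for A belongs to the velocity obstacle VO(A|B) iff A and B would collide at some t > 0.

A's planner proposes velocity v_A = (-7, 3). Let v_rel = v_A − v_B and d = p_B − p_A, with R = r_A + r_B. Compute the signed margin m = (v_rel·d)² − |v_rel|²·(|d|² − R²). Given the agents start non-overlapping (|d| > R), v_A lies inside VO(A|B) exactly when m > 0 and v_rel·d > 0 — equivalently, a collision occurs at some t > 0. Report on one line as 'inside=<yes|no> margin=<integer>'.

d = (-17, 1),  |d|² = 290;  R = 7+3 = 10,  c = 290−10² = 190
v_rel = (-8, -1),  |v_rel|² = 65;  v_rel·d = (-8)·(-17) + (-1)·(1) = 135
65·t² − 270·t + 190 = 0  ⇒  m = 135² − 65·190 = 5875
m = 5875 > 0,  v_rel·d = 135 > 0  ⇒  inside

inside=yes margin=5875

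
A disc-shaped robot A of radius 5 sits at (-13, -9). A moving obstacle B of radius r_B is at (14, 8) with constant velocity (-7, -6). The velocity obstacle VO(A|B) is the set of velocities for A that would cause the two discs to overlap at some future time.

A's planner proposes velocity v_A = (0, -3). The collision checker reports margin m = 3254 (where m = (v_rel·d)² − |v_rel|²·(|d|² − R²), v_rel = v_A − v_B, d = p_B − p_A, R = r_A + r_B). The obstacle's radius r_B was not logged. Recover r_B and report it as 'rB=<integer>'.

m = 3254
d = (27, 17);  v_rel = (7, 3),  |v_rel|² = 58
v_rel×d = (7)·(17) − (3)·(27) = 38
since m = R²·58 − 38²:  R² = (1444 + 3254) / 58 = 81
R = √81 = 9  ⇒  r_B = 9 − 5 = 4

rB=4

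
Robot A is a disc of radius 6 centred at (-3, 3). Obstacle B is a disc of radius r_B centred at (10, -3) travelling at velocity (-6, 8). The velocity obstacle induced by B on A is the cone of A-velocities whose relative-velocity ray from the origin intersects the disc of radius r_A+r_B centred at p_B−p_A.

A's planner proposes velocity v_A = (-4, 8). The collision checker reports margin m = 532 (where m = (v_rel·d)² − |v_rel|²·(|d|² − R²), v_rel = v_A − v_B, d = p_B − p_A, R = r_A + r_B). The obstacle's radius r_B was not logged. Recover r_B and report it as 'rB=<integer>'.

m = 532
d = (13, -6);  v_rel = (2, 0),  |v_rel|² = 4
v_rel×d = (2)·(-6) − (0)·(13) = -12
since m = R²·4 − (-12)²:  R² = (144 + 532) / 4 = 169
R = √169 = 13  ⇒  r_B = 13 − 6 = 7

rB=7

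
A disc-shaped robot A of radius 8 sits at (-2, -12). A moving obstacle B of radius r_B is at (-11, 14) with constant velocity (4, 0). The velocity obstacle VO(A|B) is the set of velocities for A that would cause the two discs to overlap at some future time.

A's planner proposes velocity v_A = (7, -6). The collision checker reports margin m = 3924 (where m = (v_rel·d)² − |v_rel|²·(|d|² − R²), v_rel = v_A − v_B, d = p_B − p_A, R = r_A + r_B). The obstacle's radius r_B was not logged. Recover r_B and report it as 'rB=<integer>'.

m = 3924
d = (-9, 26);  v_rel = (3, -6),  |v_rel|² = 45
v_rel×d = (3)·(26) − (-6)·(-9) = 24
since m = R²·45 − 24²:  R² = (576 + 3924) / 45 = 100
R = √100 = 10  ⇒  r_B = 10 − 8 = 2

rB=2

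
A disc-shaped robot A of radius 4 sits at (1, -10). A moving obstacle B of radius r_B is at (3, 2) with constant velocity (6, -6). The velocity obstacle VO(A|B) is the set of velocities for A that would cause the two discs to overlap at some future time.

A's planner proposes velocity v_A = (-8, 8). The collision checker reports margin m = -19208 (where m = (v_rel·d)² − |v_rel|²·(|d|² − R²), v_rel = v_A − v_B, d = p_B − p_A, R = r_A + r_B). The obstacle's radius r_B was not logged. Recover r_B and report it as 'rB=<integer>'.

m = -19208
d = (2, 12);  v_rel = (-14, 14),  |v_rel|² = 392
v_rel×d = (-14)·(12) − (14)·(2) = -196
since m = R²·392 − (-196)²:  R² = (38416 + -19208) / 392 = 49
R = √49 = 7  ⇒  r_B = 7 − 4 = 3

rB=3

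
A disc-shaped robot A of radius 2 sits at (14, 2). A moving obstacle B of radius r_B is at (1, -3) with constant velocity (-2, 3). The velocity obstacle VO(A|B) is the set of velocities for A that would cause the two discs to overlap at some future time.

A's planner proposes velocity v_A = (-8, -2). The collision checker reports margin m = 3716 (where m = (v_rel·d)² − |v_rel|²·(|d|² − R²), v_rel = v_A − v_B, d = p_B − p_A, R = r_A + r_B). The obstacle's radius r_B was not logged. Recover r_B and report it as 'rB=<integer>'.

m = 3716
d = (-13, -5);  v_rel = (-6, -5),  |v_rel|² = 61
v_rel×d = (-6)·(-5) − (-5)·(-13) = -35
since m = R²·61 − (-35)²:  R² = (1225 + 3716) / 61 = 81
R = √81 = 9  ⇒  r_B = 9 − 2 = 7

rB=7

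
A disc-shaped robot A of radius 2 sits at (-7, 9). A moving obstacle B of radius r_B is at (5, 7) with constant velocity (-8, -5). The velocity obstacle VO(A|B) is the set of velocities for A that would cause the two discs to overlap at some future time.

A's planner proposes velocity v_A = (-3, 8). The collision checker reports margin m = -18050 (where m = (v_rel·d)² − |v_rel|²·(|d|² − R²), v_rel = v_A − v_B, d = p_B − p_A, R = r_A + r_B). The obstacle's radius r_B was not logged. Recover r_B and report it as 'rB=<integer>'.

m = -18050
d = (12, -2);  v_rel = (5, 13),  |v_rel|² = 194
v_rel×d = (5)·(-2) − (13)·(12) = -166
since m = R²·194 − (-166)²:  R² = (27556 + -18050) / 194 = 49
R = √49 = 7  ⇒  r_B = 7 − 2 = 5

rB=5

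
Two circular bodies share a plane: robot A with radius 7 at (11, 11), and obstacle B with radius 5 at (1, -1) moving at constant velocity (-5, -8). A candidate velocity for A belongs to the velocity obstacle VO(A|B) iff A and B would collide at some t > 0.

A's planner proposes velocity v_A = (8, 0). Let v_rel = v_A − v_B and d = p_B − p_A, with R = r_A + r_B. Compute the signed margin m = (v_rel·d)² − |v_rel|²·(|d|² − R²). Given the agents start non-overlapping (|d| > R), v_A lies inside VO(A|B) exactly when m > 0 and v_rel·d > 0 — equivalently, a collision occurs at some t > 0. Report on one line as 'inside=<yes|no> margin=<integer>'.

d = (-10, -12),  |d|² = 244;  R = 7+5 = 12,  c = 244−12² = 100
v_rel = (13, 8),  |v_rel|² = 233;  v_rel·d = (13)·(-10) + (8)·(-12) = -226
233·t² + 452·t + 100 = 0  ⇒  m = (-226)² − 233·100 = 27776
m = 27776 > 0,  v_rel·d = -226 < 0  ⇒  outside

inside=no margin=27776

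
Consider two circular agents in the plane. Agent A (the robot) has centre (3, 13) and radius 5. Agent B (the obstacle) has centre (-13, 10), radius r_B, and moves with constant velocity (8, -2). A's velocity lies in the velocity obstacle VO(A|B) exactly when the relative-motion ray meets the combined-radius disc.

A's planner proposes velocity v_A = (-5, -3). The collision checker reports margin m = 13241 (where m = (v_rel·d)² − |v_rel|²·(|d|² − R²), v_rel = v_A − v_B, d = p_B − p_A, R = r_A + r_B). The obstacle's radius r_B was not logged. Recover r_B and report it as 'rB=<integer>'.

m = 13241
d = (-16, -3);  v_rel = (-13, -1),  |v_rel|² = 170
v_rel×d = (-13)·(-3) − (-1)·(-16) = 23
since m = R²·170 − 23²:  R² = (529 + 13241) / 170 = 81
R = √81 = 9  ⇒  r_B = 9 − 5 = 4

rB=4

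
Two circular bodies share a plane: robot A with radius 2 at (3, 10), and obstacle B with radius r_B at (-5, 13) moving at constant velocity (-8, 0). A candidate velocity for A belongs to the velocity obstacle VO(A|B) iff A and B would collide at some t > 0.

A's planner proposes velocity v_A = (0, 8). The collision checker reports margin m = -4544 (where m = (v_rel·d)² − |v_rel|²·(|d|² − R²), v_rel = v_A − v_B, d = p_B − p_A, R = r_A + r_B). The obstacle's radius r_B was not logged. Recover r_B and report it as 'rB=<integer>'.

m = -4544
d = (-8, 3);  v_rel = (8, 8),  |v_rel|² = 128
v_rel×d = (8)·(3) − (8)·(-8) = 88
since m = R²·128 − 88²:  R² = (7744 + -4544) / 128 = 25
R = √25 = 5  ⇒  r_B = 5 − 2 = 3

rB=3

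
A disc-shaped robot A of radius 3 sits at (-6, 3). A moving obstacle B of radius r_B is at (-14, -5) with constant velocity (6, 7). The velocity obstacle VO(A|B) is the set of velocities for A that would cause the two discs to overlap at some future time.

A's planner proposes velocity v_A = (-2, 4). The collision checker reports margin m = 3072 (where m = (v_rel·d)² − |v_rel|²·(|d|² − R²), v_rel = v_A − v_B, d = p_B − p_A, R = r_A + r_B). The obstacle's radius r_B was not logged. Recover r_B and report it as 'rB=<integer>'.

m = 3072
d = (-8, -8);  v_rel = (-8, -3),  |v_rel|² = 73
v_rel×d = (-8)·(-8) − (-3)·(-8) = 40
since m = R²·73 − 40²:  R² = (1600 + 3072) / 73 = 64
R = √64 = 8  ⇒  r_B = 8 − 3 = 5

rB=5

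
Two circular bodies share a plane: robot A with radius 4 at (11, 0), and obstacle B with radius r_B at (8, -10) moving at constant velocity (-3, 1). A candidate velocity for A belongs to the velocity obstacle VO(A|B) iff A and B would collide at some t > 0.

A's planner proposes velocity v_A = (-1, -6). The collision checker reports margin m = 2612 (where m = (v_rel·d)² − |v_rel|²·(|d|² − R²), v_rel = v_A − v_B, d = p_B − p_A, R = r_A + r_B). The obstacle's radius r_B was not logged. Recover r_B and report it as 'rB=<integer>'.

m = 2612
d = (-3, -10);  v_rel = (2, -7),  |v_rel|² = 53
v_rel×d = (2)·(-10) − (-7)·(-3) = -41
since m = R²·53 − (-41)²:  R² = (1681 + 2612) / 53 = 81
R = √81 = 9  ⇒  r_B = 9 − 4 = 5

rB=5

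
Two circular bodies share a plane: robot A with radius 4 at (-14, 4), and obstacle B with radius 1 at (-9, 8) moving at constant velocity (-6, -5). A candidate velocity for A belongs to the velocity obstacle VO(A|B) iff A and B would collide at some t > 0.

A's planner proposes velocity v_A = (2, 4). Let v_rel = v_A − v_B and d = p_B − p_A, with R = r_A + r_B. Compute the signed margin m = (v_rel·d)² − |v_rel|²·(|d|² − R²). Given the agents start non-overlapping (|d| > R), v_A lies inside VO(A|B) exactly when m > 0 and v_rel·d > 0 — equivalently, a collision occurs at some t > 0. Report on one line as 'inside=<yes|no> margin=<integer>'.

d = (5, 4),  |d|² = 41;  R = 4+1 = 5,  c = 41−5² = 16
v_rel = (8, 9),  |v_rel|² = 145;  v_rel·d = (8)·(5) + (9)·(4) = 76
145·t² − 152·t + 16 = 0  ⇒  m = 76² − 145·16 = 3456
m = 3456 > 0,  v_rel·d = 76 > 0  ⇒  inside

inside=yes margin=3456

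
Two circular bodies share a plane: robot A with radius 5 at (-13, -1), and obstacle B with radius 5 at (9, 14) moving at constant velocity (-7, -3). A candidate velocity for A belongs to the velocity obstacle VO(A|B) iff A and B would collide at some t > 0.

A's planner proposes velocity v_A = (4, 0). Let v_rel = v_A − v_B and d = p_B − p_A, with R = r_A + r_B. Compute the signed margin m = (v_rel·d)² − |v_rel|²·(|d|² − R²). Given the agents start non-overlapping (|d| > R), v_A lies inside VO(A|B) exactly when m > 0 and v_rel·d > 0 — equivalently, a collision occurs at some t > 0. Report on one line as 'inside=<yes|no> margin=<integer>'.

d = (22, 15),  |d|² = 709;  R = 5+5 = 10,  c = 709−10² = 609
v_rel = (11, 3),  |v_rel|² = 130;  v_rel·d = (11)·(22) + (3)·(15) = 287
130·t² − 574·t + 609 = 0  ⇒  m = 287² − 130·609 = 3199
m = 3199 > 0,  v_rel·d = 287 > 0  ⇒  inside

inside=yes margin=3199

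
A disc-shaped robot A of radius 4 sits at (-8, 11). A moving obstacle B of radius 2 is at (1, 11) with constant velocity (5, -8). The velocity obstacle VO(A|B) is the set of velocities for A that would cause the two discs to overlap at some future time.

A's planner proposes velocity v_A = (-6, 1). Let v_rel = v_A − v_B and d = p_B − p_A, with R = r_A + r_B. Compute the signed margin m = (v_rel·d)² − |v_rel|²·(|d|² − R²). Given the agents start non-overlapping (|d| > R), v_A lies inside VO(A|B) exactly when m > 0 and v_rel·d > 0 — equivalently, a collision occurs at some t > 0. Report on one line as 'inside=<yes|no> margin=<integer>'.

d = (9, 0),  |d|² = 81;  R = 4+2 = 6,  c = 81−6² = 45
v_rel = (-11, 9),  |v_rel|² = 202;  v_rel·d = (-11)·(9) + (9)·(0) = -99
202·t² + 198·t + 45 = 0  ⇒  m = (-99)² − 202·45 = 711
m = 711 > 0,  v_rel·d = -99 < 0  ⇒  outside

inside=no margin=711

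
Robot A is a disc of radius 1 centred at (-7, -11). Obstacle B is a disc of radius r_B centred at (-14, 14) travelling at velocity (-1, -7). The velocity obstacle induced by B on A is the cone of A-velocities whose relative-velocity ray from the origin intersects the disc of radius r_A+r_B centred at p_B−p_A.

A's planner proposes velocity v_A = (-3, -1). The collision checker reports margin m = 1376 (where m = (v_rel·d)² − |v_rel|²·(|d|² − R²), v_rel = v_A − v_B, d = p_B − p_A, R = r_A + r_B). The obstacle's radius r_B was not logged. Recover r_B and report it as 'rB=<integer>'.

m = 1376
d = (-7, 25);  v_rel = (-2, 6),  |v_rel|² = 40
v_rel×d = (-2)·(25) − (6)·(-7) = -8
since m = R²·40 − (-8)²:  R² = (64 + 1376) / 40 = 36
R = √36 = 6  ⇒  r_B = 6 − 1 = 5

rB=5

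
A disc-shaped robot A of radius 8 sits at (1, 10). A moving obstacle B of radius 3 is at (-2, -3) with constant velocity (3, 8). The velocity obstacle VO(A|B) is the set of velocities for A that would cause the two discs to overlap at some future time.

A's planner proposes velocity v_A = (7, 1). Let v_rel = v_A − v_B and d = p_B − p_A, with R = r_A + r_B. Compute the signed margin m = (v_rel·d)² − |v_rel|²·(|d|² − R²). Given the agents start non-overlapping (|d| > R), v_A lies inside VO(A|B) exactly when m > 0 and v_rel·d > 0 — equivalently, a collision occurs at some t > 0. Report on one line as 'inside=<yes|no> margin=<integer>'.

d = (-3, -13),  |d|² = 178;  R = 8+3 = 11,  c = 178−11² = 57
v_rel = (4, -7),  |v_rel|² = 65;  v_rel·d = (4)·(-3) + (-7)·(-13) = 79
65·t² − 158·t + 57 = 0  ⇒  m = 79² − 65·57 = 2536
m = 2536 > 0,  v_rel·d = 79 > 0  ⇒  inside

inside=yes margin=2536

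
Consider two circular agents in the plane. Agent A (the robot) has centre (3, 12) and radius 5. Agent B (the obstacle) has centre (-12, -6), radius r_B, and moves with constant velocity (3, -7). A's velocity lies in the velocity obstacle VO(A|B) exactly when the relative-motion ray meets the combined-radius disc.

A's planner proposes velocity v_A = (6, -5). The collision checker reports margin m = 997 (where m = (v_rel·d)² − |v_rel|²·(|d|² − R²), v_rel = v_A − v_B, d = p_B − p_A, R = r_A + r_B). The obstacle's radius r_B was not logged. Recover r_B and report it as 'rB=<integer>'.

m = 997
d = (-15, -18);  v_rel = (3, 2),  |v_rel|² = 13
v_rel×d = (3)·(-18) − (2)·(-15) = -24
since m = R²·13 − (-24)²:  R² = (576 + 997) / 13 = 121
R = √121 = 11  ⇒  r_B = 11 − 5 = 6

rB=6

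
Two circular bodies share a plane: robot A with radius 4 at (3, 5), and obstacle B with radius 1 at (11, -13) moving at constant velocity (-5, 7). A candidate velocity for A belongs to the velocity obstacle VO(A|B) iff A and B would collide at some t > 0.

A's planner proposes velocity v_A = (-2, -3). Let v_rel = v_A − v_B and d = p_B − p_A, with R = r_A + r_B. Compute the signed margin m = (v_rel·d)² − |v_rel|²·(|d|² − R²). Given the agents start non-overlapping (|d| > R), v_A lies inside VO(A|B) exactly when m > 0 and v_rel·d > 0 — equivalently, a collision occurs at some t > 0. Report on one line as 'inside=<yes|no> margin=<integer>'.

d = (8, -18),  |d|² = 388;  R = 4+1 = 5,  c = 388−5² = 363
v_rel = (3, -10),  |v_rel|² = 109;  v_rel·d = (3)·(8) + (-10)·(-18) = 204
109·t² − 408·t + 363 = 0  ⇒  m = 204² − 109·363 = 2049
m = 2049 > 0,  v_rel·d = 204 > 0  ⇒  inside

inside=yes margin=2049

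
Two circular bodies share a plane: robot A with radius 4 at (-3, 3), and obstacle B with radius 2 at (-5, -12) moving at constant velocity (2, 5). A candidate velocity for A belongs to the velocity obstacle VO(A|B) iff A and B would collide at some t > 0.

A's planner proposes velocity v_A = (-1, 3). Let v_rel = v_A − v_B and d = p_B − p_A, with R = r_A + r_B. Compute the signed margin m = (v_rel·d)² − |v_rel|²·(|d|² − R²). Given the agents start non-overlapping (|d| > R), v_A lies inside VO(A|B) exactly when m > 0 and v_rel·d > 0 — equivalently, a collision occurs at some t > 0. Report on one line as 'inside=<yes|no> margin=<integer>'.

d = (-2, -15),  |d|² = 229;  R = 4+2 = 6,  c = 229−6² = 193
v_rel = (-3, -2),  |v_rel|² = 13;  v_rel·d = (-3)·(-2) + (-2)·(-15) = 36
13·t² − 72·t + 193 = 0  ⇒  m = 36² − 13·193 = -1213
m = -1213 < 0,  v_rel·d = 36 > 0  ⇒  outside

inside=no margin=-1213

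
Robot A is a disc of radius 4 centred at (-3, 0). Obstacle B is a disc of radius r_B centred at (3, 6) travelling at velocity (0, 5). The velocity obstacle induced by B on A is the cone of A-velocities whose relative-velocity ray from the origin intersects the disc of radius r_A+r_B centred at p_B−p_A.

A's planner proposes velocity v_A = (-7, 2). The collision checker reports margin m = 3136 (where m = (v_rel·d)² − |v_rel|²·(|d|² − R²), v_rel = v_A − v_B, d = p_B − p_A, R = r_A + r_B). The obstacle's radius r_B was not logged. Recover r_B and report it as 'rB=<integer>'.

m = 3136
d = (6, 6);  v_rel = (-7, -3),  |v_rel|² = 58
v_rel×d = (-7)·(6) − (-3)·(6) = -24
since m = R²·58 − (-24)²:  R² = (576 + 3136) / 58 = 64
R = √64 = 8  ⇒  r_B = 8 − 4 = 4

rB=4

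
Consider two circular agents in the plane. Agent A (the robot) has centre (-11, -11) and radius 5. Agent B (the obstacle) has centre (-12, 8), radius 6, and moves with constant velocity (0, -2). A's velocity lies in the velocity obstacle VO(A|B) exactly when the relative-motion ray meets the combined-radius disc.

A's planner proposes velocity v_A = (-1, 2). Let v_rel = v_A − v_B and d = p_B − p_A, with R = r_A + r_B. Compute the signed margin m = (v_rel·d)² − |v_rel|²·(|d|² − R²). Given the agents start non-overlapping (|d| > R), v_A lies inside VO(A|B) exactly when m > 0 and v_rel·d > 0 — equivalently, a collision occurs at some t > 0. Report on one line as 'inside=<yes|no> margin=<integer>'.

d = (-1, 19),  |d|² = 362;  R = 5+6 = 11,  c = 362−11² = 241
v_rel = (-1, 4),  |v_rel|² = 17;  v_rel·d = (-1)·(-1) + (4)·(19) = 77
17·t² − 154·t + 241 = 0  ⇒  m = 77² − 17·241 = 1832
m = 1832 > 0,  v_rel·d = 77 > 0  ⇒  inside

inside=yes margin=1832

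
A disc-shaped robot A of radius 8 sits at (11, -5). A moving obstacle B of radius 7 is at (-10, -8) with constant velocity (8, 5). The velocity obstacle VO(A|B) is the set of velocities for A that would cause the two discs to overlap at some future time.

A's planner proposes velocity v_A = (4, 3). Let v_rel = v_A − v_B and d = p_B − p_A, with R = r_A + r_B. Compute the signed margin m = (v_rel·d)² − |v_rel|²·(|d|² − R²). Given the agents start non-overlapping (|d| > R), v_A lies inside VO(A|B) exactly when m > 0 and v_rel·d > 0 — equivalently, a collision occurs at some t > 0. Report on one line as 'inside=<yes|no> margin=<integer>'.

d = (-21, -3),  |d|² = 450;  R = 8+7 = 15,  c = 450−15² = 225
v_rel = (-4, -2),  |v_rel|² = 20;  v_rel·d = (-4)·(-21) + (-2)·(-3) = 90
20·t² − 180·t + 225 = 0  ⇒  m = 90² − 20·225 = 3600
m = 3600 > 0,  v_rel·d = 90 > 0  ⇒  inside

inside=yes margin=3600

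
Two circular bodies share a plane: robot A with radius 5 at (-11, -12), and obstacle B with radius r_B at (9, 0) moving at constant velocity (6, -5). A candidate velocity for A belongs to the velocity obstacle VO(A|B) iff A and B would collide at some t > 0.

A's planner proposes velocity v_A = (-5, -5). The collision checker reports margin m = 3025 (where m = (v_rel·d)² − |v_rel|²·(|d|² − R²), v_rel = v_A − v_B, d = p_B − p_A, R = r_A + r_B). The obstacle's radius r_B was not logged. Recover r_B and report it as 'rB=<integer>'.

m = 3025
d = (20, 12);  v_rel = (-11, 0),  |v_rel|² = 121
v_rel×d = (-11)·(12) − (0)·(20) = -132
since m = R²·121 − (-132)²:  R² = (17424 + 3025) / 121 = 169
R = √169 = 13  ⇒  r_B = 13 − 5 = 8

rB=8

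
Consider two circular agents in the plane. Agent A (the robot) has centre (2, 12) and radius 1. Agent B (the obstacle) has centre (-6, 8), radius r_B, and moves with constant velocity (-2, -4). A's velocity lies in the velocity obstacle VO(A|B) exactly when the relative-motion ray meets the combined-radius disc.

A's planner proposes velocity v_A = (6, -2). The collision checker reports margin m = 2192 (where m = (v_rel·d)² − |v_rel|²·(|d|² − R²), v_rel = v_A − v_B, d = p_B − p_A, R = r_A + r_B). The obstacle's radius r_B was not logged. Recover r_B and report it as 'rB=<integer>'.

m = 2192
d = (-8, -4);  v_rel = (8, 2),  |v_rel|² = 68
v_rel×d = (8)·(-4) − (2)·(-8) = -16
since m = R²·68 − (-16)²:  R² = (256 + 2192) / 68 = 36
R = √36 = 6  ⇒  r_B = 6 − 1 = 5

rB=5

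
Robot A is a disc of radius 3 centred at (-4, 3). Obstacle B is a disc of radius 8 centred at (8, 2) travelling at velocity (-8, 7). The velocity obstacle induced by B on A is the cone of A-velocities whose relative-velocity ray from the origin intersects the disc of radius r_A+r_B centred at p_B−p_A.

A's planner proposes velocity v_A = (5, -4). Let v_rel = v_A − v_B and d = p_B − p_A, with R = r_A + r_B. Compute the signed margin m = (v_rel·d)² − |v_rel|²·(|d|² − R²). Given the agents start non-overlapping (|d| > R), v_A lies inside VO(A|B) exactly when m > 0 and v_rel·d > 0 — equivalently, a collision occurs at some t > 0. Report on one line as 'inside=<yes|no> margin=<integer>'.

d = (12, -1),  |d|² = 145;  R = 3+8 = 11,  c = 145−11² = 24
v_rel = (13, -11),  |v_rel|² = 290;  v_rel·d = (13)·(12) + (-11)·(-1) = 167
290·t² − 334·t + 24 = 0  ⇒  m = 167² − 290·24 = 20929
m = 20929 > 0,  v_rel·d = 167 > 0  ⇒  inside

inside=yes margin=20929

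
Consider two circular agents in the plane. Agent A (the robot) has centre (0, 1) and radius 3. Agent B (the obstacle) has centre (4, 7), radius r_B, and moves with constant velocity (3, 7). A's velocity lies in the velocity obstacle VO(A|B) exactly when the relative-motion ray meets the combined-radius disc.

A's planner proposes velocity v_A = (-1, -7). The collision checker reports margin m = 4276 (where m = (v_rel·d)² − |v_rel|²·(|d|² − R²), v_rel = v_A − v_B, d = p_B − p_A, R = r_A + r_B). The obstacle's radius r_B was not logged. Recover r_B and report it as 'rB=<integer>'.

m = 4276
d = (4, 6);  v_rel = (-4, -14),  |v_rel|² = 212
v_rel×d = (-4)·(6) − (-14)·(4) = 32
since m = R²·212 − 32²:  R² = (1024 + 4276) / 212 = 25
R = √25 = 5  ⇒  r_B = 5 − 3 = 2

rB=2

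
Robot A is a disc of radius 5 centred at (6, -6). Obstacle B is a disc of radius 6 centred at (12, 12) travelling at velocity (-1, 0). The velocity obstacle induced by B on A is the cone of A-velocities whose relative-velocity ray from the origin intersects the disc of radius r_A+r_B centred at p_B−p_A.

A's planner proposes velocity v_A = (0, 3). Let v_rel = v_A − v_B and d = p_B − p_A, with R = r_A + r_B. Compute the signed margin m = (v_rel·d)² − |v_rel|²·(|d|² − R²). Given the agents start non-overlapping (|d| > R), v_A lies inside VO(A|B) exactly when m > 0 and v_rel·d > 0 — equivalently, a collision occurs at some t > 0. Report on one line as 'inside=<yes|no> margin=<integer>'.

d = (6, 18),  |d|² = 360;  R = 5+6 = 11,  c = 360−11² = 239
v_rel = (1, 3),  |v_rel|² = 10;  v_rel·d = (1)·(6) + (3)·(18) = 60
10·t² − 120·t + 239 = 0  ⇒  m = 60² − 10·239 = 1210
m = 1210 > 0,  v_rel·d = 60 > 0  ⇒  inside

inside=yes margin=1210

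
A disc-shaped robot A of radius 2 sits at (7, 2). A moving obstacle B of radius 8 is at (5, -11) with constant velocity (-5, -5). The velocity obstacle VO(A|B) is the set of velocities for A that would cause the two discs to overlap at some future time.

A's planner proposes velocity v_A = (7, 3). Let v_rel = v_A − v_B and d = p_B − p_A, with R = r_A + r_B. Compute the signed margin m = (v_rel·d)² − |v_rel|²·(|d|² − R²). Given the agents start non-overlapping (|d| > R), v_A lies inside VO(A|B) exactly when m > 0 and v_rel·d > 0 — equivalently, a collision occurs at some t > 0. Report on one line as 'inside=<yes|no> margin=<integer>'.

d = (-2, -13),  |d|² = 173;  R = 2+8 = 10,  c = 173−10² = 73
v_rel = (12, 8),  |v_rel|² = 208;  v_rel·d = (12)·(-2) + (8)·(-13) = -128
208·t² + 256·t + 73 = 0  ⇒  m = (-128)² − 208·73 = 1200
m = 1200 > 0,  v_rel·d = -128 < 0  ⇒  outside

inside=no margin=1200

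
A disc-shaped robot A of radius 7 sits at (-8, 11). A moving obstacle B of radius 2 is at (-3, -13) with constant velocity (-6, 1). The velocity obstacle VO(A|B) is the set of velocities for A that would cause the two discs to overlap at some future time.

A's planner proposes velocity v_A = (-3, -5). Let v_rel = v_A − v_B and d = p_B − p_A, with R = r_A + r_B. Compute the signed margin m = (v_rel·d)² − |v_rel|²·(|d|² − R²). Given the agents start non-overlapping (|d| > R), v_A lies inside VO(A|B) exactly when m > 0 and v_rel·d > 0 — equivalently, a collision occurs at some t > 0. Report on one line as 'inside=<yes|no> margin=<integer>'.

d = (5, -24),  |d|² = 601;  R = 7+2 = 9,  c = 601−9² = 520
v_rel = (3, -6),  |v_rel|² = 45;  v_rel·d = (3)·(5) + (-6)·(-24) = 159
45·t² − 318·t + 520 = 0  ⇒  m = 159² − 45·520 = 1881
m = 1881 > 0,  v_rel·d = 159 > 0  ⇒  inside

inside=yes margin=1881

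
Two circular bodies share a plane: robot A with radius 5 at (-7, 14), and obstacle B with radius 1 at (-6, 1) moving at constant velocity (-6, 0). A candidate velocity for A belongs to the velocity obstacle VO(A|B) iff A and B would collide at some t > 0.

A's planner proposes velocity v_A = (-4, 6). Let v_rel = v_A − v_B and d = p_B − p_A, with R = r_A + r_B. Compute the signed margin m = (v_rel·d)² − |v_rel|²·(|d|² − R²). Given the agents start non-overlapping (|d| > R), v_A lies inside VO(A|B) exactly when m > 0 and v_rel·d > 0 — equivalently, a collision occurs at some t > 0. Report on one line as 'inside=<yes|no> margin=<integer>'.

d = (1, -13),  |d|² = 170;  R = 5+1 = 6,  c = 170−6² = 134
v_rel = (2, 6),  |v_rel|² = 40;  v_rel·d = (2)·(1) + (6)·(-13) = -76
40·t² + 152·t + 134 = 0  ⇒  m = (-76)² − 40·134 = 416
m = 416 > 0,  v_rel·d = -76 < 0  ⇒  outside

inside=no margin=416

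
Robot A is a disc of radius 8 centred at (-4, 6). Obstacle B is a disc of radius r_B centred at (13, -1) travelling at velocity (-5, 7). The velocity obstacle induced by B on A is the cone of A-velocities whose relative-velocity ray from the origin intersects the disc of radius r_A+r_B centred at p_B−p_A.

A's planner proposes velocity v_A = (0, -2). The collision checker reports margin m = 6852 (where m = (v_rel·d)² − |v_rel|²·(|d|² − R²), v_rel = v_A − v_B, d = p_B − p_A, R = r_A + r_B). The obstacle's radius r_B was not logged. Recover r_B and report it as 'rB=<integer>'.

m = 6852
d = (17, -7);  v_rel = (5, -9),  |v_rel|² = 106
v_rel×d = (5)·(-7) − (-9)·(17) = 118
since m = R²·106 − 118²:  R² = (13924 + 6852) / 106 = 196
R = √196 = 14  ⇒  r_B = 14 − 8 = 6

rB=6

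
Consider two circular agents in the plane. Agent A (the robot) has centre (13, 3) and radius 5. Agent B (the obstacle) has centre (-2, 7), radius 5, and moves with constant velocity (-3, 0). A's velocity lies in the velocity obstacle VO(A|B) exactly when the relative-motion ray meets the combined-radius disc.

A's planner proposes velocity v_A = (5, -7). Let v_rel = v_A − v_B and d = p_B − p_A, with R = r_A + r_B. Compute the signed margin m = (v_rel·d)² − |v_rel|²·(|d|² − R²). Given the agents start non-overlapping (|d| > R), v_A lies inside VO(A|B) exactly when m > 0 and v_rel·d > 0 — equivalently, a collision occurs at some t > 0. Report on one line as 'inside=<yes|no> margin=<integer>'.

d = (-15, 4),  |d|² = 241;  R = 5+5 = 10,  c = 241−10² = 141
v_rel = (8, -7),  |v_rel|² = 113;  v_rel·d = (8)·(-15) + (-7)·(4) = -148
113·t² + 296·t + 141 = 0  ⇒  m = (-148)² − 113·141 = 5971
m = 5971 > 0,  v_rel·d = -148 < 0  ⇒  outside

inside=no margin=5971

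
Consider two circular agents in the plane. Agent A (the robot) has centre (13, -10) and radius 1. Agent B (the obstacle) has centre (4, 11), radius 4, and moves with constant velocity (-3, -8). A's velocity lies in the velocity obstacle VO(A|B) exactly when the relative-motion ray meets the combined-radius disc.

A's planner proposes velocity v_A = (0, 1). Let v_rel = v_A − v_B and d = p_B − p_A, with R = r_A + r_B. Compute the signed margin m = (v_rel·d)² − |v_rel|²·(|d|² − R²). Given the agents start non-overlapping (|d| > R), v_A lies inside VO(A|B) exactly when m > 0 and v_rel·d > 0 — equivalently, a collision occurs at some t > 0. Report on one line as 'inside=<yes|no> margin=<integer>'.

d = (-9, 21),  |d|² = 522;  R = 1+4 = 5,  c = 522−5² = 497
v_rel = (3, 9),  |v_rel|² = 90;  v_rel·d = (3)·(-9) + (9)·(21) = 162
90·t² − 324·t + 497 = 0  ⇒  m = 162² − 90·497 = -18486
m = -18486 < 0,  v_rel·d = 162 > 0  ⇒  outside

inside=no margin=-18486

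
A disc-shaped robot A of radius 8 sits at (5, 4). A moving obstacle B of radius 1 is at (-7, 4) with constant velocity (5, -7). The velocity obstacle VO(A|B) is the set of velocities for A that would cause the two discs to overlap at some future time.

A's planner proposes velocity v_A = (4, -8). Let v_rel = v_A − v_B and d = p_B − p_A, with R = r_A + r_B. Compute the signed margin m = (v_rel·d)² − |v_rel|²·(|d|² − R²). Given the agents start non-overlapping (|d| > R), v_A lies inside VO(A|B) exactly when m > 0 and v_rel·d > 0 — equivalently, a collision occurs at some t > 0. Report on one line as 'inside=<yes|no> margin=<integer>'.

d = (-12, 0),  |d|² = 144;  R = 8+1 = 9,  c = 144−9² = 63
v_rel = (-1, -1),  |v_rel|² = 2;  v_rel·d = (-1)·(-12) + (-1)·(0) = 12
2·t² − 24·t + 63 = 0  ⇒  m = 12² − 2·63 = 18
m = 18 > 0,  v_rel·d = 12 > 0  ⇒  inside

inside=yes margin=18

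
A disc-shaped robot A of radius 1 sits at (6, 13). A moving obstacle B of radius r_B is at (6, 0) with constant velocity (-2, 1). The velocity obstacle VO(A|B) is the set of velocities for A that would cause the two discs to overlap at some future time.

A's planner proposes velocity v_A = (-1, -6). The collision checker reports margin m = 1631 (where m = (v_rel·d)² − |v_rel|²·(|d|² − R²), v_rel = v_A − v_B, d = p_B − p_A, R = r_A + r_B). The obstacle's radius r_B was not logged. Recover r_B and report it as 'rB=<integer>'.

m = 1631
d = (0, -13);  v_rel = (1, -7),  |v_rel|² = 50
v_rel×d = (1)·(-13) − (-7)·(0) = -13
since m = R²·50 − (-13)²:  R² = (169 + 1631) / 50 = 36
R = √36 = 6  ⇒  r_B = 6 − 1 = 5

rB=5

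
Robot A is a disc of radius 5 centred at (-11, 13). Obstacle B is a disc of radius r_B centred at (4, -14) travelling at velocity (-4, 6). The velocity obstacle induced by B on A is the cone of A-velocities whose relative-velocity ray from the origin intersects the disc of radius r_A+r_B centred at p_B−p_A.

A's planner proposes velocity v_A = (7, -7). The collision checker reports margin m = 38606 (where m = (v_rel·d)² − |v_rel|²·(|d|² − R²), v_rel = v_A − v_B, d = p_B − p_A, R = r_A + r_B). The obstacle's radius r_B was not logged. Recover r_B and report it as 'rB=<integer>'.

m = 38606
d = (15, -27);  v_rel = (11, -13),  |v_rel|² = 290
v_rel×d = (11)·(-27) − (-13)·(15) = -102
since m = R²·290 − (-102)²:  R² = (10404 + 38606) / 290 = 169
R = √169 = 13  ⇒  r_B = 13 − 5 = 8

rB=8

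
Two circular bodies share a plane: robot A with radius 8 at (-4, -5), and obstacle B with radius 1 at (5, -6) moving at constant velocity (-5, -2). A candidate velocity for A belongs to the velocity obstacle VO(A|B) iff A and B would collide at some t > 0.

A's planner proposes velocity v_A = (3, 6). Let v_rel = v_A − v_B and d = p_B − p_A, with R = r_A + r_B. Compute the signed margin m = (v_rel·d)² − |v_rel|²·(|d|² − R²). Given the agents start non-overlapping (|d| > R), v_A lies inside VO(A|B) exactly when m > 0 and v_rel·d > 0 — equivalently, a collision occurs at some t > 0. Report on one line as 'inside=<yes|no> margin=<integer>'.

d = (9, -1),  |d|² = 82;  R = 8+1 = 9,  c = 82−9² = 1
v_rel = (8, 8),  |v_rel|² = 128;  v_rel·d = (8)·(9) + (8)·(-1) = 64
128·t² − 128·t + 1 = 0  ⇒  m = 64² − 128·1 = 3968
m = 3968 > 0,  v_rel·d = 64 > 0  ⇒  inside

inside=yes margin=3968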